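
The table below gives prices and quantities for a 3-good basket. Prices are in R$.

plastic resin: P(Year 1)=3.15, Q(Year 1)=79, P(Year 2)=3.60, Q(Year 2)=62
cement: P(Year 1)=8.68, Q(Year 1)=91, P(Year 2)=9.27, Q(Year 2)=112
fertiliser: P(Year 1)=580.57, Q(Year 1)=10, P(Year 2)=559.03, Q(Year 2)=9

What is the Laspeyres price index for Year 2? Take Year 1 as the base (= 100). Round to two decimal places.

98.16

Laspeyres price index uses base-period quantities as weights.
ΣP(Year 2)·Q(Year 1) = 3.60×79 + 9.27×91 + 559.03×10 = 284.4 + 843.57 + 5590.3 = 6718.27
ΣP(Year 1)·Q(Year 1) = 3.15×79 + 8.68×91 + 580.57×10 = 248.85 + 789.88 + 5805.7 = 6844.43
Index = 6718.27 / 6844.43 × 100 = 98.1567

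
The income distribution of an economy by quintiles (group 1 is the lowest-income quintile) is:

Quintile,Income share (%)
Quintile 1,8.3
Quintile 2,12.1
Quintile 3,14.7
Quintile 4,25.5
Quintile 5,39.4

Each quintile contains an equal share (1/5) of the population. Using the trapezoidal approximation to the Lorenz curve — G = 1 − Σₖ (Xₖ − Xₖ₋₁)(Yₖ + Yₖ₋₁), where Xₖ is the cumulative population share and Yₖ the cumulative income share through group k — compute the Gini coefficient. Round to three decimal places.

Cumulative income shares Yₖ: 0.0830, 0.2040, 0.3510, 0.6060, 1.0000
Σ (Xₖ−Xₖ₋₁)(Yₖ+Yₖ₋₁) = (1/5)(0.0830+0.0000) + (1/5)(0.2040+0.0830) + (1/5)(0.3510+0.2040) + (1/5)(0.6060+0.3510) + (1/5)(1.0000+0.6060)
  = 0.0166 + 0.0574 + 0.1110 + 0.1914 + 0.3212 = 0.6976
G = 1 − 0.6976 = 0.3024

0.302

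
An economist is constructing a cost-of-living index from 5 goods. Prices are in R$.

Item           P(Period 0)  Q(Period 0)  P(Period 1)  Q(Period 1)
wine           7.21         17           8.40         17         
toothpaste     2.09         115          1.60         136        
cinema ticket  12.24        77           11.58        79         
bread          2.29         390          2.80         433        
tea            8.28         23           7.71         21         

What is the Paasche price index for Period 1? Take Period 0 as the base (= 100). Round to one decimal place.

Paasche price index uses current-period quantities as weights.
ΣP(Period 1)·Q(Period 1) = 8.40×17 + 1.60×136 + 11.58×79 + 2.80×433 + 7.71×21 = 142.8 + 217.6 + 914.82 + 1212.4 + 161.91 = 2649.53
ΣP(Period 0)·Q(Period 1) = 7.21×17 + 2.09×136 + 12.24×79 + 2.29×433 + 8.28×21 = 122.57 + 284.24 + 966.96 + 991.57 + 173.88 = 2539.22
Index = 2649.53 / 2539.22 × 100 = 104.3442

104.3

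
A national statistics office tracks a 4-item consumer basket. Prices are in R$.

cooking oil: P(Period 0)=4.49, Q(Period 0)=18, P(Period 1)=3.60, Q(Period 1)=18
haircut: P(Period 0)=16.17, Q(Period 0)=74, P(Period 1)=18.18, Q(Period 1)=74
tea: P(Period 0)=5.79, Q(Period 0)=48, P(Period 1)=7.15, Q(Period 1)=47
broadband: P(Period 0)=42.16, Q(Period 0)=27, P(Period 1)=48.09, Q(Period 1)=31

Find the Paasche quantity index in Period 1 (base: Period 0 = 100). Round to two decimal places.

106.07

Paasche quantity index uses current-period prices as weights.
ΣP(Period 1)·Q(Period 1) = 3.60×18 + 18.18×74 + 7.15×47 + 48.09×31 = 64.8 + 1345.32 + 336.05 + 1490.79 = 3236.96
ΣP(Period 1)·Q(Period 0) = 3.60×18 + 18.18×74 + 7.15×48 + 48.09×27 = 64.8 + 1345.32 + 343.2 + 1298.43 = 3051.75
Index = 3236.96 / 3051.75 × 100 = 106.0690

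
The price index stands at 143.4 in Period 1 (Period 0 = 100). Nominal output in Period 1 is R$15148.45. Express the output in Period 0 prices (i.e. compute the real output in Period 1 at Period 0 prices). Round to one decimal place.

10563.8

Real = Nominal ÷ (Index/100) = 15148.45 ÷ (143.4/100)
     = 15148.45 ÷ 1.434 = 10563.7727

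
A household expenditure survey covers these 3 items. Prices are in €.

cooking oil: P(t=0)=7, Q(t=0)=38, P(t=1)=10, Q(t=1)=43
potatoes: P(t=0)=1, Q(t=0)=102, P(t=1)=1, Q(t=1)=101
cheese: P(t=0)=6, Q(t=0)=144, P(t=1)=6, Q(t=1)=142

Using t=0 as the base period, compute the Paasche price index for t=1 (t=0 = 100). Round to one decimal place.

Paasche price index uses current-period quantities as weights.
ΣP(t=1)·Q(t=1) = 10×43 + 1×101 + 6×142 = 430 + 101 + 852 = 1383
ΣP(t=0)·Q(t=1) = 7×43 + 1×101 + 6×142 = 301 + 101 + 852 = 1254
Index = 1383 / 1254 × 100 = 110.2871

110.3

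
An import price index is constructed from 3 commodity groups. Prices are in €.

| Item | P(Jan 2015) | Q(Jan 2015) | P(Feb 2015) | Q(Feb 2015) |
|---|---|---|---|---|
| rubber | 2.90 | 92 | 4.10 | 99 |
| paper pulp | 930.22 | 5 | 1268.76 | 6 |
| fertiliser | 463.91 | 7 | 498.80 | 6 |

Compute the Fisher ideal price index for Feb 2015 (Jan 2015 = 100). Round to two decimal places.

126.17

Laspeyres component (base-period weights):
ΣP(Feb 2015)Q(Jan 2015) = 4.10×92 + 1268.76×5 + 498.80×7 = 377.2 + 6343.8 + 3491.6 = 10212.6
ΣP(Jan 2015)Q(Jan 2015) = 2.90×92 + 930.22×5 + 463.91×7 = 266.8 + 4651.1 + 3247.37 = 8165.27
L = 10212.6 / 8165.27 × 100 = 125.0736
Paasche component (current-period weights):
ΣP(Feb 2015)Q(Feb 2015) = 4.10×99 + 1268.76×6 + 498.80×6 = 405.9 + 7612.56 + 2992.8 = 11011.26
ΣP(Jan 2015)Q(Feb 2015) = 2.90×99 + 930.22×6 + 463.91×6 = 287.1 + 5581.32 + 2783.46 = 8651.88
P = 11011.26 / 8651.88 × 100 = 127.2701
Fisher = √(L × P) = √(125.0736 × 127.2701) = 126.1671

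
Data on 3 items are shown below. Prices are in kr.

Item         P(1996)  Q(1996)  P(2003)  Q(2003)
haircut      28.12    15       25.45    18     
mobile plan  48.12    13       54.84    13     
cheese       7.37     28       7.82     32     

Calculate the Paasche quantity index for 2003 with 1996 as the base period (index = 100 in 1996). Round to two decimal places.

108.19

Paasche quantity index uses current-period prices as weights.
ΣP(2003)·Q(2003) = 25.45×18 + 54.84×13 + 7.82×32 = 458.1 + 712.92 + 250.24 = 1421.26
ΣP(2003)·Q(1996) = 25.45×15 + 54.84×13 + 7.82×28 = 381.75 + 712.92 + 218.96 = 1313.63
Index = 1421.26 / 1313.63 × 100 = 108.1933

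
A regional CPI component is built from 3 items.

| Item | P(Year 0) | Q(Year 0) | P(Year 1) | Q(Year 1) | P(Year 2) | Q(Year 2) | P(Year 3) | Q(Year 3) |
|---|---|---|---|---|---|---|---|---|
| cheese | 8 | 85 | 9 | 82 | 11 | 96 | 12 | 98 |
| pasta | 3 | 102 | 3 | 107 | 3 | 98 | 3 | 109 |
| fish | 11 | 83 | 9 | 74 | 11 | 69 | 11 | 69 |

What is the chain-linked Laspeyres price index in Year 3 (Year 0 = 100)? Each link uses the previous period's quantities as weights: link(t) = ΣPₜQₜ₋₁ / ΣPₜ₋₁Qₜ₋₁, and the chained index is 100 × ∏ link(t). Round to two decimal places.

118.20

Link Year 0→Year 1:
ΣP(Year 1)Q(Year 0) = 9×85 + 3×102 + 9×83 = 765 + 306 + 747 = 1818
ΣP(Year 0)Q(Year 0) = 8×85 + 3×102 + 11×83 = 680 + 306 + 913 = 1899
link = 1818/1899 = 0.957346
Link Year 1→Year 2:
ΣP(Year 2)Q(Year 1) = 11×82 + 3×107 + 11×74 = 902 + 321 + 814 = 2037
ΣP(Year 1)Q(Year 1) = 9×82 + 3×107 + 9×74 = 738 + 321 + 666 = 1725
link = 2037/1725 = 1.180870
Link Year 2→Year 3:
ΣP(Year 3)Q(Year 2) = 12×96 + 3×98 + 11×69 = 1152 + 294 + 759 = 2205
ΣP(Year 2)Q(Year 2) = 11×96 + 3×98 + 11×69 = 1056 + 294 + 759 = 2109
link = 2205/2109 = 1.045519
Chained index = 100 × 0.957346 × 1.180870 × 1.045519 = 118.1960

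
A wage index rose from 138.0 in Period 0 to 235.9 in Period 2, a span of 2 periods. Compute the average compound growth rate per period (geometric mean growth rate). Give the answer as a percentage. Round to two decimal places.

Growth factor = (235.9/138.0)^(1/2) = (1.709420)^(1/2) = 1.307448
Growth rate = 1.307448 − 1 = 0.307448 = 30.7448%

30.74%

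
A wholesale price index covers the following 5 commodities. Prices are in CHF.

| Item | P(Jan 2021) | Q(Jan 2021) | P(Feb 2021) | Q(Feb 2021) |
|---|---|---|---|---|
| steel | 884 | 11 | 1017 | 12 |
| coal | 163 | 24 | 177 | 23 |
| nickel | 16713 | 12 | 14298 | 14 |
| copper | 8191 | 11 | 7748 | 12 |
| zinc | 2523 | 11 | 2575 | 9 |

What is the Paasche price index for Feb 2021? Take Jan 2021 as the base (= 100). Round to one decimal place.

90.1

Paasche price index uses current-period quantities as weights.
ΣP(Feb 2021)·Q(Feb 2021) = 1017×12 + 177×23 + 14298×14 + 7748×12 + 2575×9 = 12204 + 4071 + 200172 + 92976 + 23175 = 332598
ΣP(Jan 2021)·Q(Feb 2021) = 884×12 + 163×23 + 16713×14 + 8191×12 + 2523×9 = 10608 + 3749 + 233982 + 98292 + 22707 = 369338
Index = 332598 / 369338 × 100 = 90.0525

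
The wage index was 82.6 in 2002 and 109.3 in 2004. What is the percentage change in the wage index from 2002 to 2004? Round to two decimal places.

32.32%

Change = (109.3 − 82.6) / 82.6 × 100
       = 26.7 / 82.6 × 100 = 32.3245%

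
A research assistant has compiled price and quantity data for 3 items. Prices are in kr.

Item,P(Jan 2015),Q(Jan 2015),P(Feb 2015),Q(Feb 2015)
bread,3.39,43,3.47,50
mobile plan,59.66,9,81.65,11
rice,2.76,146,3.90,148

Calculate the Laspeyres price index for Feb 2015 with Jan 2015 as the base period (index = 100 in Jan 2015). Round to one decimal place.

133.9

Laspeyres price index uses base-period quantities as weights.
ΣP(Feb 2015)·Q(Jan 2015) = 3.47×43 + 81.65×9 + 3.90×146 = 149.21 + 734.85 + 569.4 = 1453.46
ΣP(Jan 2015)·Q(Jan 2015) = 3.39×43 + 59.66×9 + 2.76×146 = 145.77 + 536.94 + 402.96 = 1085.67
Index = 1453.46 / 1085.67 × 100 = 133.8768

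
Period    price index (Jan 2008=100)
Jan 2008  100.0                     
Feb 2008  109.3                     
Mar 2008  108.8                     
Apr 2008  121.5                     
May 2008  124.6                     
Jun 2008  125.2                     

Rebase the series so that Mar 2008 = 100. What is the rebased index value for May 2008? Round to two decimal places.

Rebased(May 2008) = 124.6 / 108.8 × 100 = 114.5221

114.52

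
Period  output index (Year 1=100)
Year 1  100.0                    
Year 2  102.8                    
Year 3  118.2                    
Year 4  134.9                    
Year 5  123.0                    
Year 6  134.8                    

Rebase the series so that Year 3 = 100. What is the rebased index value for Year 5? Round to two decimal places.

104.06

Rebased(Year 5) = 123.0 / 118.2 × 100 = 104.0609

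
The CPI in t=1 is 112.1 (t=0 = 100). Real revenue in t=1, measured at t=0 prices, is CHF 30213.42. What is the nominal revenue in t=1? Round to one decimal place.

Nominal = Real × (Index/100) = 30213.42 × (112.1/100)
        = 30213.42 × 1.121 = 33869.2438

33869.2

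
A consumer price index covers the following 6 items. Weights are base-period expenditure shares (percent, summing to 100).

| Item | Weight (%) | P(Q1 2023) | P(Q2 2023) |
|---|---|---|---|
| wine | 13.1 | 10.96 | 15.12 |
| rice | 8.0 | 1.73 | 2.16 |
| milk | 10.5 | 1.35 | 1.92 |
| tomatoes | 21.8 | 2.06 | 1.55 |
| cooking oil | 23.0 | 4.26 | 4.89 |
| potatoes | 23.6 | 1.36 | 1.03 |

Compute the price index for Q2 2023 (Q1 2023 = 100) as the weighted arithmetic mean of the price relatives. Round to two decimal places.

103.67

wine: 13.1 × (15.12/10.96) = 13.1 × 1.379562 = 18.0723
rice: 8.0 × (2.16/1.73) = 8.0 × 1.248555 = 9.9884
milk: 10.5 × (1.92/1.35) = 10.5 × 1.422222 = 14.9333
tomatoes: 21.8 × (1.55/2.06) = 21.8 × 0.752427 = 16.4029
cooking oil: 23.0 × (4.89/4.26) = 23.0 × 1.147887 = 26.4014
potatoes: 23.6 × (1.03/1.36) = 23.6 × 0.757353 = 17.8735
Index = Σ wᵢ·(p₁ᵢ/p₀ᵢ) = 18.0723 + 9.9884 + 14.9333 + 16.4029 + 26.4014 + 17.8735 = 103.6719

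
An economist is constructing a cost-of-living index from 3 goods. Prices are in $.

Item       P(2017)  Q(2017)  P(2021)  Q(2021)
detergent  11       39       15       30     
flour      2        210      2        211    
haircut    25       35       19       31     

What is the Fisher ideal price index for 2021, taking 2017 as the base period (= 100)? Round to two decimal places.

Laspeyres component (base-period weights):
ΣP(2021)Q(2017) = 15×39 + 2×210 + 19×35 = 585 + 420 + 665 = 1670
ΣP(2017)Q(2017) = 11×39 + 2×210 + 25×35 = 429 + 420 + 875 = 1724
L = 1670 / 1724 × 100 = 96.8677
Paasche component (current-period weights):
ΣP(2021)Q(2021) = 15×30 + 2×211 + 19×31 = 450 + 422 + 589 = 1461
ΣP(2017)Q(2021) = 11×30 + 2×211 + 25×31 = 330 + 422 + 775 = 1527
P = 1461 / 1527 × 100 = 95.6778
Fisher = √(L × P) = √(96.8677 × 95.6778) = 96.2709

96.27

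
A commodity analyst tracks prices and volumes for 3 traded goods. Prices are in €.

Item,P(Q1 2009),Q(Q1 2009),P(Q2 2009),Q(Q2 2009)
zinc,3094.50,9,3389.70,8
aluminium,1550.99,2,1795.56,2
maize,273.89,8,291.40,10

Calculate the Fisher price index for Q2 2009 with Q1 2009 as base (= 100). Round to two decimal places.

109.90

Laspeyres component (base-period weights):
ΣP(Q2 2009)Q(Q1 2009) = 3389.70×9 + 1795.56×2 + 291.40×8 = 30507.3 + 3591.12 + 2331.2 = 36429.62
ΣP(Q1 2009)Q(Q1 2009) = 3094.50×9 + 1550.99×2 + 273.89×8 = 27850.5 + 3101.98 + 2191.12 = 33143.6
L = 36429.62 / 33143.6 × 100 = 109.9145
Paasche component (current-period weights):
ΣP(Q2 2009)Q(Q2 2009) = 3389.70×8 + 1795.56×2 + 291.40×10 = 27117.6 + 3591.12 + 2914 = 33622.72
ΣP(Q1 2009)Q(Q2 2009) = 3094.50×8 + 1550.99×2 + 273.89×10 = 24756 + 3101.98 + 2738.9 = 30596.88
P = 33622.72 / 30596.88 × 100 = 109.8894
Fisher = √(L × P) = √(109.9145 × 109.8894) = 109.9019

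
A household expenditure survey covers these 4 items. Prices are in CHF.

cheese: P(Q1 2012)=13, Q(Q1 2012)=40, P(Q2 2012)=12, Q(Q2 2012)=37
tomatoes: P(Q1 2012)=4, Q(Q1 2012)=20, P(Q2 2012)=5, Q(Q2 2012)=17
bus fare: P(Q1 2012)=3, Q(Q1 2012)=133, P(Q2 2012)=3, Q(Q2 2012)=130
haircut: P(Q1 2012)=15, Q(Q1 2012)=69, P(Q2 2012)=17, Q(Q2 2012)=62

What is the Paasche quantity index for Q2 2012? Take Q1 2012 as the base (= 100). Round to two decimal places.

Paasche quantity index uses current-period prices as weights.
ΣP(Q2 2012)·Q(Q2 2012) = 12×37 + 5×17 + 3×130 + 17×62 = 444 + 85 + 390 + 1054 = 1973
ΣP(Q2 2012)·Q(Q1 2012) = 12×40 + 5×20 + 3×133 + 17×69 = 480 + 100 + 399 + 1173 = 2152
Index = 1973 / 2152 × 100 = 91.6822

91.68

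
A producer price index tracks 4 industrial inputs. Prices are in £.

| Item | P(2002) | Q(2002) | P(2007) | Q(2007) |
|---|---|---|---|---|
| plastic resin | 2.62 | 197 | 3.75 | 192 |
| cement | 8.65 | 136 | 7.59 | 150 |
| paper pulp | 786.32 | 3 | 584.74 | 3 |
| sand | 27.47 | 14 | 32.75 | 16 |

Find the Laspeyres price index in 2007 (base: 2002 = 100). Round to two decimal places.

89.80

Laspeyres price index uses base-period quantities as weights.
ΣP(2007)·Q(2002) = 3.75×197 + 7.59×136 + 584.74×3 + 32.75×14 = 738.75 + 1032.24 + 1754.22 + 458.5 = 3983.71
ΣP(2002)·Q(2002) = 2.62×197 + 8.65×136 + 786.32×3 + 27.47×14 = 516.14 + 1176.4 + 2358.96 + 384.58 = 4436.08
Index = 3983.71 / 4436.08 × 100 = 89.8025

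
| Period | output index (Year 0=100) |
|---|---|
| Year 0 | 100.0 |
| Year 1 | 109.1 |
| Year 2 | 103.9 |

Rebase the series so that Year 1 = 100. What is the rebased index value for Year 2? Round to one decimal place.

Rebased(Year 2) = 103.9 / 109.1 × 100 = 95.2337

95.2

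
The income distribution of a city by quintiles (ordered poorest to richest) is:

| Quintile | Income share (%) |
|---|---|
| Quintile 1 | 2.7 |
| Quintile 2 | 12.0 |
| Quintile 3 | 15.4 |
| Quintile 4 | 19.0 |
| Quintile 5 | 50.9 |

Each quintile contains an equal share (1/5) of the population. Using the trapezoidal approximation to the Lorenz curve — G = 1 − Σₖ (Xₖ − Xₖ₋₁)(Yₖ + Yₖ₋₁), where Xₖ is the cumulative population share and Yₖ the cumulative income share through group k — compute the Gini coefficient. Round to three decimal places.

0.414

Cumulative income shares Yₖ: 0.0270, 0.1470, 0.3010, 0.4910, 1.0000
Σ (Xₖ−Xₖ₋₁)(Yₖ+Yₖ₋₁) = (1/5)(0.0270+0.0000) + (1/5)(0.1470+0.0270) + (1/5)(0.3010+0.1470) + (1/5)(0.4910+0.3010) + (1/5)(1.0000+0.4910)
  = 0.0054 + 0.0348 + 0.0896 + 0.1584 + 0.2982 = 0.5864
G = 1 − 0.5864 = 0.4136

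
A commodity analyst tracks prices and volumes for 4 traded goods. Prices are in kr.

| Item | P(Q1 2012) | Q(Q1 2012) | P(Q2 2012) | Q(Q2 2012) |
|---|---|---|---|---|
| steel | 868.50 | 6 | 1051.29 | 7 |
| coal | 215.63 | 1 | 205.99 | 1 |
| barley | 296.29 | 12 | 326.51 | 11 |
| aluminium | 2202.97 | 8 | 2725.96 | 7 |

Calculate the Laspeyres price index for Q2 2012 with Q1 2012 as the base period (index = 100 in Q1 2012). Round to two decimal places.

Laspeyres price index uses base-period quantities as weights.
ΣP(Q2 2012)·Q(Q1 2012) = 1051.29×6 + 205.99×1 + 326.51×12 + 2725.96×8 = 6307.74 + 205.99 + 3918.12 + 21807.68 = 32239.53
ΣP(Q1 2012)·Q(Q1 2012) = 868.50×6 + 215.63×1 + 296.29×12 + 2202.97×8 = 5211 + 215.63 + 3555.48 + 17623.76 = 26605.87
Index = 32239.53 / 26605.87 × 100 = 121.1745

121.17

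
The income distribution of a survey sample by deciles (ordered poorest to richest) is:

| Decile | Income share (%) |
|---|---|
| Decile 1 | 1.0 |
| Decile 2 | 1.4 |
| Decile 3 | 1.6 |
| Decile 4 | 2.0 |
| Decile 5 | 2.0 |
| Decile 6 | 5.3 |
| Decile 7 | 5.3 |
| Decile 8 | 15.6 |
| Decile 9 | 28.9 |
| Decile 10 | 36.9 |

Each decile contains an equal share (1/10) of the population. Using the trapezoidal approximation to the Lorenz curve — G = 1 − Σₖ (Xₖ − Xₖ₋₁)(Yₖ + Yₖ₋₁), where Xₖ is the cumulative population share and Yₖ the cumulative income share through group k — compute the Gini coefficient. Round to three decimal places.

0.599

Cumulative income shares Yₖ: 0.0100, 0.0240, 0.0400, 0.0600, 0.0800, 0.1330, 0.1860, 0.3420, 0.6310, 1.0000
Σ (Xₖ−Xₖ₋₁)(Yₖ+Yₖ₋₁) = (1/10)(0.0100+0.0000) + (1/10)(0.0240+0.0100) + (1/10)(0.0400+0.0240) + (1/10)(0.0600+0.0400) + (1/10)(0.0800+0.0600) + (1/10)(0.1330+0.0800) + (1/10)(0.1860+0.1330) + (1/10)(0.3420+0.1860) + (1/10)(0.6310+0.3420) + (1/10)(1.0000+0.6310)
  = 0.0010 + 0.0034 + 0.0064 + 0.0100 + 0.0140 + 0.0213 + 0.0319 + 0.0528 + 0.0973 + 0.1631 = 0.4012
G = 1 − 0.4012 = 0.5988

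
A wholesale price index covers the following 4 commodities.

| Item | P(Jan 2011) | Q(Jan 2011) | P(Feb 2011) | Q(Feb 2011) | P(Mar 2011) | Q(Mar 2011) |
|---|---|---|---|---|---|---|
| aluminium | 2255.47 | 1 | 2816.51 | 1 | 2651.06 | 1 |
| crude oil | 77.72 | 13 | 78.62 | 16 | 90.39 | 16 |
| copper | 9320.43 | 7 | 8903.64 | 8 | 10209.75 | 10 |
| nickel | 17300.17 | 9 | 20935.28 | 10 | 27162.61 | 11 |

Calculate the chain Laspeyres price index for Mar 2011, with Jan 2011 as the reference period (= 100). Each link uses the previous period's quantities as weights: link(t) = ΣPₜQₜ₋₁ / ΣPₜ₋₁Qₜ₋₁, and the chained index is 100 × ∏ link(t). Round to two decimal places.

142.56

Link Jan 2011→Feb 2011:
ΣP(Feb 2011)Q(Jan 2011) = 2816.51×1 + 78.62×13 + 8903.64×7 + 20935.28×9 = 2816.51 + 1022.06 + 62325.48 + 188417.52 = 254581.57
ΣP(Jan 2011)Q(Jan 2011) = 2255.47×1 + 77.72×13 + 9320.43×7 + 17300.17×9 = 2255.47 + 1010.36 + 65243.01 + 155701.53 = 224210.37
link = 254581.57/224210.37 = 1.135458
Link Feb 2011→Mar 2011:
ΣP(Mar 2011)Q(Feb 2011) = 2651.06×1 + 90.39×16 + 10209.75×8 + 27162.61×10 = 2651.06 + 1446.24 + 81678 + 271626.1 = 357401.4
ΣP(Feb 2011)Q(Feb 2011) = 2816.51×1 + 78.62×16 + 8903.64×8 + 20935.28×10 = 2816.51 + 1257.92 + 71229.12 + 209352.8 = 284656.35
link = 357401.4/284656.35 = 1.255554
Chained index = 100 × 1.135458 × 1.255554 = 142.5629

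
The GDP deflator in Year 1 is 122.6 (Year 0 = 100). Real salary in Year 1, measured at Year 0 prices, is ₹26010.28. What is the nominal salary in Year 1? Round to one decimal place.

31888.6

Nominal = Real × (Index/100) = 26010.28 × (122.6/100)
        = 26010.28 × 1.226 = 31888.6033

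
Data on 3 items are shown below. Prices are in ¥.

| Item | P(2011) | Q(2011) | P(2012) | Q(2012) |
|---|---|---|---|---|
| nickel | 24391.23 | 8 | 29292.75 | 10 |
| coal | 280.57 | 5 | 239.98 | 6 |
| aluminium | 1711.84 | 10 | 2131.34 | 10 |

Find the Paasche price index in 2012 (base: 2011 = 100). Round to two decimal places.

Paasche price index uses current-period quantities as weights.
ΣP(2012)·Q(2012) = 29292.75×10 + 239.98×6 + 2131.34×10 = 292927.5 + 1439.88 + 21313.4 = 315680.78
ΣP(2011)·Q(2012) = 24391.23×10 + 280.57×6 + 1711.84×10 = 243912.3 + 1683.42 + 17118.4 = 262714.12
Index = 315680.78 / 262714.12 × 100 = 120.1613

120.16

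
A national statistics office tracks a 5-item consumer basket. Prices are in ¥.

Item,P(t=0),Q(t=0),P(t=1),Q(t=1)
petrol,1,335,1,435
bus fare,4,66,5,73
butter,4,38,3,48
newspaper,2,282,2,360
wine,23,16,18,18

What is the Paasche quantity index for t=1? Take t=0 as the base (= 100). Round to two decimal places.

121.89

Paasche quantity index uses current-period prices as weights.
ΣP(t=1)·Q(t=1) = 1×435 + 5×73 + 3×48 + 2×360 + 18×18 = 435 + 365 + 144 + 720 + 324 = 1988
ΣP(t=1)·Q(t=0) = 1×335 + 5×66 + 3×38 + 2×282 + 18×16 = 335 + 330 + 114 + 564 + 288 = 1631
Index = 1988 / 1631 × 100 = 121.8884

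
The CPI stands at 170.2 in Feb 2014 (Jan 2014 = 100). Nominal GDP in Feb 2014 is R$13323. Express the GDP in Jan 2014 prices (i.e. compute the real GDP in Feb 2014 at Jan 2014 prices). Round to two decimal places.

7827.85

Real = Nominal ÷ (Index/100) = 13323 ÷ (170.2/100)
     = 13323 ÷ 1.702 = 7827.8496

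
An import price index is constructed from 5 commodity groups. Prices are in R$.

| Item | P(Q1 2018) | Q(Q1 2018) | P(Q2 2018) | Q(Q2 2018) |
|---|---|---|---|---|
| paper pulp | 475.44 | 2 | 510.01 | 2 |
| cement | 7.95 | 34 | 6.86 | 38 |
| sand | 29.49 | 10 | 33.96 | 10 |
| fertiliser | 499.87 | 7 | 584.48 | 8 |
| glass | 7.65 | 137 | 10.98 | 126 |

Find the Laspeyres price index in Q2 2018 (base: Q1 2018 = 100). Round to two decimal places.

118.56

Laspeyres price index uses base-period quantities as weights.
ΣP(Q2 2018)·Q(Q1 2018) = 510.01×2 + 6.86×34 + 33.96×10 + 584.48×7 + 10.98×137 = 1020.02 + 233.24 + 339.6 + 4091.36 + 1504.26 = 7188.48
ΣP(Q1 2018)·Q(Q1 2018) = 475.44×2 + 7.95×34 + 29.49×10 + 499.87×7 + 7.65×137 = 950.88 + 270.3 + 294.9 + 3499.09 + 1048.05 = 6063.22
Index = 7188.48 / 6063.22 × 100 = 118.5588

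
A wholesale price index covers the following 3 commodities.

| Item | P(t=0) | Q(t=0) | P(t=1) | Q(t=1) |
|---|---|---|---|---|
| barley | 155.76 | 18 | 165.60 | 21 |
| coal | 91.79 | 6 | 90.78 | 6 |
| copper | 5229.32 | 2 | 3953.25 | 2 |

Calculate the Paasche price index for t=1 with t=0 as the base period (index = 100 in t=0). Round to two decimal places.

Paasche price index uses current-period quantities as weights.
ΣP(t=1)·Q(t=1) = 165.60×21 + 90.78×6 + 3953.25×2 = 3477.6 + 544.68 + 7906.5 = 11928.78
ΣP(t=0)·Q(t=1) = 155.76×21 + 91.79×6 + 5229.32×2 = 3270.96 + 550.74 + 10458.64 = 14280.34
Index = 11928.78 / 14280.34 × 100 = 83.5329

83.53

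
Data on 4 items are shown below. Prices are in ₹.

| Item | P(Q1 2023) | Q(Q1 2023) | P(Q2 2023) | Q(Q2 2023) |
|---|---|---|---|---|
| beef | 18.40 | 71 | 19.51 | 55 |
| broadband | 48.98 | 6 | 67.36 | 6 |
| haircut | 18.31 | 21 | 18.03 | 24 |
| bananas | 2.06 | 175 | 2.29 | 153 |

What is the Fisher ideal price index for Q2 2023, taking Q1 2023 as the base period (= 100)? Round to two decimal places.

Laspeyres component (base-period weights):
ΣP(Q2 2023)Q(Q1 2023) = 19.51×71 + 67.36×6 + 18.03×21 + 2.29×175 = 1385.21 + 404.16 + 378.63 + 400.75 = 2568.75
ΣP(Q1 2023)Q(Q1 2023) = 18.40×71 + 48.98×6 + 18.31×21 + 2.06×175 = 1306.4 + 293.88 + 384.51 + 360.5 = 2345.29
L = 2568.75 / 2345.29 × 100 = 109.5280
Paasche component (current-period weights):
ΣP(Q2 2023)Q(Q2 2023) = 19.51×55 + 67.36×6 + 18.03×24 + 2.29×153 = 1073.05 + 404.16 + 432.72 + 350.37 = 2260.3
ΣP(Q1 2023)Q(Q2 2023) = 18.40×55 + 48.98×6 + 18.31×24 + 2.06×153 = 1012 + 293.88 + 439.44 + 315.18 = 2060.5
P = 2260.3 / 2060.5 × 100 = 109.6967
Fisher = √(L × P) = √(109.5280 × 109.6967) = 109.6123

109.61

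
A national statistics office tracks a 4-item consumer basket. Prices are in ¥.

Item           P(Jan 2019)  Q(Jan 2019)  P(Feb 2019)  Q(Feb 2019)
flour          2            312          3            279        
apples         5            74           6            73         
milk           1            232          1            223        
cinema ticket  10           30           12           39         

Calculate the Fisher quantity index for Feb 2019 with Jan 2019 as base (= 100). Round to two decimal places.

Laspeyres component (base-period weights):
ΣP(Jan 2019)Q(Feb 2019) = 2×279 + 5×73 + 1×223 + 10×39 = 558 + 365 + 223 + 390 = 1536
ΣP(Jan 2019)Q(Jan 2019) = 2×312 + 5×74 + 1×232 + 10×30 = 624 + 370 + 232 + 300 = 1526
L = 1536 / 1526 × 100 = 100.6553
Paasche component (current-period weights):
ΣP(Feb 2019)Q(Feb 2019) = 3×279 + 6×73 + 1×223 + 12×39 = 837 + 438 + 223 + 468 = 1966
ΣP(Feb 2019)Q(Jan 2019) = 3×312 + 6×74 + 1×232 + 12×30 = 936 + 444 + 232 + 360 = 1972
P = 1966 / 1972 × 100 = 99.6957
Fisher = √(L × P) = √(100.6553 × 99.6957) = 100.1744

100.17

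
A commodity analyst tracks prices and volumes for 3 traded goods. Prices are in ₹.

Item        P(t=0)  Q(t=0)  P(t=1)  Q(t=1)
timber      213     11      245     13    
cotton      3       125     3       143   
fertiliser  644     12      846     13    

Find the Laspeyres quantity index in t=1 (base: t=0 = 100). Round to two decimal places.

Laspeyres quantity index uses base-period prices as weights.
ΣP(t=0)·Q(t=1) = 213×13 + 3×143 + 644×13 = 2769 + 429 + 8372 = 11570
ΣP(t=0)·Q(t=0) = 213×11 + 3×125 + 644×12 = 2343 + 375 + 7728 = 10446
Index = 11570 / 10446 × 100 = 110.7601

110.76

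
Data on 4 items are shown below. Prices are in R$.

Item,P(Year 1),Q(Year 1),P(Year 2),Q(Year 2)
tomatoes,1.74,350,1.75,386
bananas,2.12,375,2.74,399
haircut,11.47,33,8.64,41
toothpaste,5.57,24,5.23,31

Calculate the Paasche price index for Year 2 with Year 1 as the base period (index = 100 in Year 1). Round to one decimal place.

Paasche price index uses current-period quantities as weights.
ΣP(Year 2)·Q(Year 2) = 1.75×386 + 2.74×399 + 8.64×41 + 5.23×31 = 675.5 + 1093.26 + 354.24 + 162.13 = 2285.13
ΣP(Year 1)·Q(Year 2) = 1.74×386 + 2.12×399 + 11.47×41 + 5.57×31 = 671.64 + 845.88 + 470.27 + 172.67 = 2160.46
Index = 2285.13 / 2160.46 × 100 = 105.7705

105.8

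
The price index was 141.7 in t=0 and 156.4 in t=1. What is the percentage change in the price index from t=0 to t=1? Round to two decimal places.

Change = (156.4 − 141.7) / 141.7 × 100
       = 14.7 / 141.7 × 100 = 10.3740%

10.37%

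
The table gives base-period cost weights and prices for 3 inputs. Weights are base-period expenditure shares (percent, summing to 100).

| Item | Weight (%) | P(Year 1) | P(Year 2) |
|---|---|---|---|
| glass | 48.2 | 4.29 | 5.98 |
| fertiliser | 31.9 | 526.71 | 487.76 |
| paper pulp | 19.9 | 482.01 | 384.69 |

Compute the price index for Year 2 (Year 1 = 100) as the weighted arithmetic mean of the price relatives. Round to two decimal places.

112.61

glass: 48.2 × (5.98/4.29) = 48.2 × 1.393939 = 67.1879
fertiliser: 31.9 × (487.76/526.71) = 31.9 × 0.926050 = 29.5410
paper pulp: 19.9 × (384.69/482.01) = 19.9 × 0.798095 = 15.8821
Index = Σ wᵢ·(p₁ᵢ/p₀ᵢ) = 67.1879 + 29.5410 + 15.8821 = 112.6110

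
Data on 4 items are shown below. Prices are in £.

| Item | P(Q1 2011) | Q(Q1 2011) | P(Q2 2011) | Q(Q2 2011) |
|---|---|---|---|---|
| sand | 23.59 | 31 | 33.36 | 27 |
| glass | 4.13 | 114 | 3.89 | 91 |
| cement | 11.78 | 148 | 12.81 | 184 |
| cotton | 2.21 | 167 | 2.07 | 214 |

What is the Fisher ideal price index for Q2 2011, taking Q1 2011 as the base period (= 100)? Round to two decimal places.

111.60

Laspeyres component (base-period weights):
ΣP(Q2 2011)Q(Q1 2011) = 33.36×31 + 3.89×114 + 12.81×148 + 2.07×167 = 1034.16 + 443.46 + 1895.88 + 345.69 = 3719.19
ΣP(Q1 2011)Q(Q1 2011) = 23.59×31 + 4.13×114 + 11.78×148 + 2.21×167 = 731.29 + 470.82 + 1743.44 + 369.07 = 3314.62
L = 3719.19 / 3314.62 × 100 = 112.2056
Paasche component (current-period weights):
ΣP(Q2 2011)Q(Q2 2011) = 33.36×27 + 3.89×91 + 12.81×184 + 2.07×214 = 900.72 + 353.99 + 2357.04 + 442.98 = 4054.73
ΣP(Q1 2011)Q(Q2 2011) = 23.59×27 + 4.13×91 + 11.78×184 + 2.21×214 = 636.93 + 375.83 + 2167.52 + 472.94 = 3653.22
P = 4054.73 / 3653.22 × 100 = 110.9906
Fisher = √(L × P) = √(112.2056 × 110.9906) = 111.5964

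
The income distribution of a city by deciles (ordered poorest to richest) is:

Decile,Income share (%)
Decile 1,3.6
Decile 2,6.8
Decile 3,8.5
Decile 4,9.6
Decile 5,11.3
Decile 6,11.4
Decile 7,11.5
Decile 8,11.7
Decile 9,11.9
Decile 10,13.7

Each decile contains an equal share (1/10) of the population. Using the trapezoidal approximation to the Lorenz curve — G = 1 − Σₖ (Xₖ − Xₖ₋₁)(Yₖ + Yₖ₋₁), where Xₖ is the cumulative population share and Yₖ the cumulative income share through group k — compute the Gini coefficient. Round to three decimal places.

0.148

Cumulative income shares Yₖ: 0.0360, 0.1040, 0.1890, 0.2850, 0.3980, 0.5120, 0.6270, 0.7440, 0.8630, 1.0000
Σ (Xₖ−Xₖ₋₁)(Yₖ+Yₖ₋₁) = (1/10)(0.0360+0.0000) + (1/10)(0.1040+0.0360) + (1/10)(0.1890+0.1040) + (1/10)(0.2850+0.1890) + (1/10)(0.3980+0.2850) + (1/10)(0.5120+0.3980) + (1/10)(0.6270+0.5120) + (1/10)(0.7440+0.6270) + (1/10)(0.8630+0.7440) + (1/10)(1.0000+0.8630)
  = 0.0036 + 0.0140 + 0.0293 + 0.0474 + 0.0683 + 0.0910 + 0.1139 + 0.1371 + 0.1607 + 0.1863 = 0.8516
G = 1 − 0.8516 = 0.1484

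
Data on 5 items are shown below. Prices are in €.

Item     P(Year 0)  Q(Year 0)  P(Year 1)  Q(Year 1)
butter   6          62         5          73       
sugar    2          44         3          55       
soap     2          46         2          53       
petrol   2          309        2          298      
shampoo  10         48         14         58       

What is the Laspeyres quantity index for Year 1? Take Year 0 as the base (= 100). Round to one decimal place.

110.9

Laspeyres quantity index uses base-period prices as weights.
ΣP(Year 0)·Q(Year 1) = 6×73 + 2×55 + 2×53 + 2×298 + 10×58 = 438 + 110 + 106 + 596 + 580 = 1830
ΣP(Year 0)·Q(Year 0) = 6×62 + 2×44 + 2×46 + 2×309 + 10×48 = 372 + 88 + 92 + 618 + 480 = 1650
Index = 1830 / 1650 × 100 = 110.9091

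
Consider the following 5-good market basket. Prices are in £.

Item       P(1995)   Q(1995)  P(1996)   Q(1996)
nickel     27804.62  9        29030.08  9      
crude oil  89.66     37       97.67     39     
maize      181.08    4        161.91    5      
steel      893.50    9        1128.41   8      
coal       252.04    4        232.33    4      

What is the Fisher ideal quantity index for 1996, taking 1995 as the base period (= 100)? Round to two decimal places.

Laspeyres component (base-period weights):
ΣP(1995)Q(1996) = 27804.62×9 + 89.66×39 + 181.08×5 + 893.50×8 + 252.04×4 = 250241.58 + 3496.74 + 905.4 + 7148 + 1008.16 = 262799.88
ΣP(1995)Q(1995) = 27804.62×9 + 89.66×37 + 181.08×4 + 893.50×9 + 252.04×4 = 250241.58 + 3317.42 + 724.32 + 8041.5 + 1008.16 = 263332.98
L = 262799.88 / 263332.98 × 100 = 99.7976
Paasche component (current-period weights):
ΣP(1996)Q(1996) = 29030.08×9 + 97.67×39 + 161.91×5 + 1128.41×8 + 232.33×4 = 261270.72 + 3809.13 + 809.55 + 9027.28 + 929.32 = 275846
ΣP(1996)Q(1995) = 29030.08×9 + 97.67×37 + 161.91×4 + 1128.41×9 + 232.33×4 = 261270.72 + 3613.79 + 647.64 + 10155.69 + 929.32 = 276617.16
P = 275846 / 276617.16 × 100 = 99.7212
Fisher = √(L × P) = √(99.7976 × 99.7212) = 99.7594

99.76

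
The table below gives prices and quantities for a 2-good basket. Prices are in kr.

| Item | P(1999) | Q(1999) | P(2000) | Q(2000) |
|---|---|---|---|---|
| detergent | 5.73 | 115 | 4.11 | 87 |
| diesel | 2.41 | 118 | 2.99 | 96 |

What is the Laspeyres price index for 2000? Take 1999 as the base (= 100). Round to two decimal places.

Laspeyres price index uses base-period quantities as weights.
ΣP(2000)·Q(1999) = 4.11×115 + 2.99×118 = 472.65 + 352.82 = 825.47
ΣP(1999)·Q(1999) = 5.73×115 + 2.41×118 = 658.95 + 284.38 = 943.33
Index = 825.47 / 943.33 × 100 = 87.5060

87.51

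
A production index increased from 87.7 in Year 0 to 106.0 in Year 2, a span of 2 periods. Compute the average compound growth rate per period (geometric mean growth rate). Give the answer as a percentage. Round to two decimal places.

9.94%

Growth factor = (106.0/87.7)^(1/2) = (1.208666)^(1/2) = 1.099393
Growth rate = 1.099393 − 1 = 0.099393 = 9.9393%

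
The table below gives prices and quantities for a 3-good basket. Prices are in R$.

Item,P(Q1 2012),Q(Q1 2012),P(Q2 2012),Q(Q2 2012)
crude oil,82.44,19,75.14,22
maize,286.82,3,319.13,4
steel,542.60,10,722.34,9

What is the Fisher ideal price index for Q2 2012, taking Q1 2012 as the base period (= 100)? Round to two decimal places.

121.28

Laspeyres component (base-period weights):
ΣP(Q2 2012)Q(Q1 2012) = 75.14×19 + 319.13×3 + 722.34×10 = 1427.66 + 957.39 + 7223.4 = 9608.45
ΣP(Q1 2012)Q(Q1 2012) = 82.44×19 + 286.82×3 + 542.60×10 = 1566.36 + 860.46 + 5426 = 7852.82
L = 9608.45 / 7852.82 × 100 = 122.3567
Paasche component (current-period weights):
ΣP(Q2 2012)Q(Q2 2012) = 75.14×22 + 319.13×4 + 722.34×9 = 1653.08 + 1276.52 + 6501.06 = 9430.66
ΣP(Q1 2012)Q(Q2 2012) = 82.44×22 + 286.82×4 + 542.60×9 = 1813.68 + 1147.28 + 4883.4 = 7844.36
P = 9430.66 / 7844.36 × 100 = 120.2222
Fisher = √(L × P) = √(122.3567 × 120.2222) = 121.2847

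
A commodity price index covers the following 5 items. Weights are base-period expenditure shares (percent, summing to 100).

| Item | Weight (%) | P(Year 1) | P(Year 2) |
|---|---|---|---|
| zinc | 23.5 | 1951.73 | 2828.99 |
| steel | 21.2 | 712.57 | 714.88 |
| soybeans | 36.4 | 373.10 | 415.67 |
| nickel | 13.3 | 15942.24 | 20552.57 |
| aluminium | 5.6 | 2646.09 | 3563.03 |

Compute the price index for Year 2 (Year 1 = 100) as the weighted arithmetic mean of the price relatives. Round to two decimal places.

zinc: 23.5 × (2828.99/1951.73) = 23.5 × 1.449478 = 34.0627
steel: 21.2 × (714.88/712.57) = 21.2 × 1.003242 = 21.2687
soybeans: 36.4 × (415.67/373.10) = 36.4 × 1.114098 = 40.5532
nickel: 13.3 × (20552.57/15942.24) = 13.3 × 1.289190 = 17.1462
aluminium: 5.6 × (3563.03/2646.09) = 5.6 × 1.346526 = 7.5405
Index = Σ wᵢ·(p₁ᵢ/p₀ᵢ) = 34.0627 + 21.2687 + 40.5532 + 17.1462 + 7.5405 = 120.5714

120.57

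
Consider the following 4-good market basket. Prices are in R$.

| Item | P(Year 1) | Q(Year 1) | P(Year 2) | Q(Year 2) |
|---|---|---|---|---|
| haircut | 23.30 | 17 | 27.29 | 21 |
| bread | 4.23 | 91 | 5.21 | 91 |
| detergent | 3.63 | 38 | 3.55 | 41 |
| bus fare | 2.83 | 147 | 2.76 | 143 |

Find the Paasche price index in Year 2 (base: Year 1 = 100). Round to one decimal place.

111.2

Paasche price index uses current-period quantities as weights.
ΣP(Year 2)·Q(Year 2) = 27.29×21 + 5.21×91 + 3.55×41 + 2.76×143 = 573.09 + 474.11 + 145.55 + 394.68 = 1587.43
ΣP(Year 1)·Q(Year 2) = 23.30×21 + 4.23×91 + 3.63×41 + 2.83×143 = 489.3 + 384.93 + 148.83 + 404.69 = 1427.75
Index = 1587.43 / 1427.75 × 100 = 111.1840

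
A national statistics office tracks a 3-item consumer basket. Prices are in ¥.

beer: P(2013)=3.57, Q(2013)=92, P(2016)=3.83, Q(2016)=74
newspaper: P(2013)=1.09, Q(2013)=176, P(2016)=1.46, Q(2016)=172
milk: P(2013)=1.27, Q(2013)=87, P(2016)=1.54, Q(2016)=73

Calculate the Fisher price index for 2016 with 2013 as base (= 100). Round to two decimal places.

Laspeyres component (base-period weights):
ΣP(2016)Q(2013) = 3.83×92 + 1.46×176 + 1.54×87 = 352.36 + 256.96 + 133.98 = 743.3
ΣP(2013)Q(2013) = 3.57×92 + 1.09×176 + 1.27×87 = 328.44 + 191.84 + 110.49 = 630.77
L = 743.3 / 630.77 × 100 = 117.8401
Paasche component (current-period weights):
ΣP(2016)Q(2016) = 3.83×74 + 1.46×172 + 1.54×73 = 283.42 + 251.12 + 112.42 = 646.96
ΣP(2013)Q(2016) = 3.57×74 + 1.09×172 + 1.27×73 = 264.18 + 187.48 + 92.71 = 544.37
P = 646.96 / 544.37 × 100 = 118.8456
Fisher = √(L × P) = √(117.8401 × 118.8456) = 118.3418

118.34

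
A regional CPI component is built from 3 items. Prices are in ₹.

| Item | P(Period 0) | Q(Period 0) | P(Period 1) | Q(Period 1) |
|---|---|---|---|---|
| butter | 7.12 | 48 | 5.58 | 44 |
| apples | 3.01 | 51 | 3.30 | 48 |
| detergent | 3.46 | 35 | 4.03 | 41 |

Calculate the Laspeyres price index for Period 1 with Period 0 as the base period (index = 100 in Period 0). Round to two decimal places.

Laspeyres price index uses base-period quantities as weights.
ΣP(Period 1)·Q(Period 0) = 5.58×48 + 3.30×51 + 4.03×35 = 267.84 + 168.3 + 141.05 = 577.19
ΣP(Period 0)·Q(Period 0) = 7.12×48 + 3.01×51 + 3.46×35 = 341.76 + 153.51 + 121.1 = 616.37
Index = 577.19 / 616.37 × 100 = 93.6434

93.64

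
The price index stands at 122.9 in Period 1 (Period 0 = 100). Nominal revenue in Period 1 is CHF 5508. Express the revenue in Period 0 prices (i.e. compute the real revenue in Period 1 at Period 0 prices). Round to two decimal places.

4481.69

Real = Nominal ÷ (Index/100) = 5508 ÷ (122.9/100)
     = 5508 ÷ 1.229 = 4481.6924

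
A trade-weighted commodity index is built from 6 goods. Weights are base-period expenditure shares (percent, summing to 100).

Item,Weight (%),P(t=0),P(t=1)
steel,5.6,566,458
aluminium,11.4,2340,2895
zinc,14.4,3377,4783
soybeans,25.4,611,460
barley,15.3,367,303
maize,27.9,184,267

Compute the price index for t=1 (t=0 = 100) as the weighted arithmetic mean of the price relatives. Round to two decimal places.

111.27

steel: 5.6 × (458/566) = 5.6 × 0.809187 = 4.5314
aluminium: 11.4 × (2895/2340) = 11.4 × 1.237179 = 14.1038
zinc: 14.4 × (4783/3377) = 14.4 × 1.416346 = 20.3954
soybeans: 25.4 × (460/611) = 25.4 × 0.752864 = 19.1227
barley: 15.3 × (303/367) = 15.3 × 0.825613 = 12.6319
maize: 27.9 × (267/184) = 27.9 × 1.451087 = 40.4853
Index = Σ wᵢ·(p₁ᵢ/p₀ᵢ) = 4.5314 + 14.1038 + 20.3954 + 19.1227 + 12.6319 + 40.4853 = 111.2706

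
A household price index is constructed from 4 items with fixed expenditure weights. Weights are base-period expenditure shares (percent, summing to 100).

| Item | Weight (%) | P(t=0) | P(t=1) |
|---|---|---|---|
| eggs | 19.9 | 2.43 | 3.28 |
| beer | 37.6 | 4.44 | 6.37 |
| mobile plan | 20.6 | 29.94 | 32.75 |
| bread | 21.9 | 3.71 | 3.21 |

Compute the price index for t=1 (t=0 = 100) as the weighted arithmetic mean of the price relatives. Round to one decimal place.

122.3

eggs: 19.9 × (3.28/2.43) = 19.9 × 1.349794 = 26.8609
beer: 37.6 × (6.37/4.44) = 37.6 × 1.434685 = 53.9441
mobile plan: 20.6 × (32.75/29.94) = 20.6 × 1.093854 = 22.5334
bread: 21.9 × (3.21/3.71) = 21.9 × 0.865229 = 18.9485
Index = Σ wᵢ·(p₁ᵢ/p₀ᵢ) = 26.8609 + 53.9441 + 22.5334 + 18.9485 = 122.2870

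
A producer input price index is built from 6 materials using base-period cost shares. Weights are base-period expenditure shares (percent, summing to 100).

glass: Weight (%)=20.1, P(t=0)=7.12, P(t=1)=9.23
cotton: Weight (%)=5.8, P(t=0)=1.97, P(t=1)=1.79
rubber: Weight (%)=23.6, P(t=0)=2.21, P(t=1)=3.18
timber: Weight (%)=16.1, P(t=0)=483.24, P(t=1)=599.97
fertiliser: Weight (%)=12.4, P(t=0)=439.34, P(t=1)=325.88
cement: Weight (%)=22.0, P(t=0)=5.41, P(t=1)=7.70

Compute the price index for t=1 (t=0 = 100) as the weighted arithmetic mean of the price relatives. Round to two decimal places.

glass: 20.1 × (9.23/7.12) = 20.1 × 1.296348 = 26.0566
cotton: 5.8 × (1.79/1.97) = 5.8 × 0.908629 = 5.2701
rubber: 23.6 × (3.18/2.21) = 23.6 × 1.438914 = 33.9584
timber: 16.1 × (599.97/483.24) = 16.1 × 1.241557 = 19.9891
fertiliser: 12.4 × (325.88/439.34) = 12.4 × 0.741749 = 9.1977
cement: 22.0 × (7.70/5.41) = 22.0 × 1.423290 = 31.3124
Index = Σ wᵢ·(p₁ᵢ/p₀ᵢ) = 26.0566 + 5.2701 + 33.9584 + 19.9891 + 9.1977 + 31.3124 = 125.7842

125.78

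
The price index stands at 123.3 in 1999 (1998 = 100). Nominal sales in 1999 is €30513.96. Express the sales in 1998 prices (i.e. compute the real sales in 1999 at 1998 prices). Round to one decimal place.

24747.7

Real = Nominal ÷ (Index/100) = 30513.96 ÷ (123.3/100)
     = 30513.96 ÷ 1.233 = 24747.7372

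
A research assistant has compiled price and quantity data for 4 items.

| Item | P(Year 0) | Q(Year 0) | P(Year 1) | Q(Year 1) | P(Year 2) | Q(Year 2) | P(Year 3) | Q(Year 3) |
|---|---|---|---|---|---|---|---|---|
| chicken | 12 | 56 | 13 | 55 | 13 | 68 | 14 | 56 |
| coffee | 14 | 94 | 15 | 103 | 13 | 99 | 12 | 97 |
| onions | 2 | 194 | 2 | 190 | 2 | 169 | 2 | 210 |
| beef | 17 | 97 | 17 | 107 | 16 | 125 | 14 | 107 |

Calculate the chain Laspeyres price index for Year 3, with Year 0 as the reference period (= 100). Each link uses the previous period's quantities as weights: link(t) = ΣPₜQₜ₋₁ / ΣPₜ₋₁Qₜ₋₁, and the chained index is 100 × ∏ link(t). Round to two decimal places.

Link Year 0→Year 1:
ΣP(Year 1)Q(Year 0) = 13×56 + 15×94 + 2×194 + 17×97 = 728 + 1410 + 388 + 1649 = 4175
ΣP(Year 0)Q(Year 0) = 12×56 + 14×94 + 2×194 + 17×97 = 672 + 1316 + 388 + 1649 = 4025
link = 4175/4025 = 1.037267
Link Year 1→Year 2:
ΣP(Year 2)Q(Year 1) = 13×55 + 13×103 + 2×190 + 16×107 = 715 + 1339 + 380 + 1712 = 4146
ΣP(Year 1)Q(Year 1) = 13×55 + 15×103 + 2×190 + 17×107 = 715 + 1545 + 380 + 1819 = 4459
link = 4146/4459 = 0.929805
Link Year 2→Year 3:
ΣP(Year 3)Q(Year 2) = 14×68 + 12×99 + 2×169 + 14×125 = 952 + 1188 + 338 + 1750 = 4228
ΣP(Year 2)Q(Year 2) = 13×68 + 13×99 + 2×169 + 16×125 = 884 + 1287 + 338 + 2000 = 4509
link = 4228/4509 = 0.937680
Chained index = 100 × 1.037267 × 0.929805 × 0.937680 = 90.4351

90.44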